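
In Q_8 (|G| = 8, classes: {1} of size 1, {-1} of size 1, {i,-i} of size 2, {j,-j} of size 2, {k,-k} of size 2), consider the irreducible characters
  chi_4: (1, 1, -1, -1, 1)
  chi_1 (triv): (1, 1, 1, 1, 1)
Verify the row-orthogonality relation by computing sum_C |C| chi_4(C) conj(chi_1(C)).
Sum = 0; so <chi_4, chi_1> = 0 (distinct irreducibles are orthogonal).

Working: Compute term by term over conjugacy classes (|C| * chi_4(C) * conj(chi_1(C))):
  1*(1)*conj(1) + 1*(1)*conj(1) + 2*(-1)*conj(1) + 2*(-1)*conj(1) + 2*(1)*conj(1)
  = (1) + (1) + (-2) + (-2) + (2)
  = 0.
Dividing by |G| = 8 gives 0/8 = 0, matching the row-orthogonality relation <chi_4, chi_1> = [chi_4 = chi_1].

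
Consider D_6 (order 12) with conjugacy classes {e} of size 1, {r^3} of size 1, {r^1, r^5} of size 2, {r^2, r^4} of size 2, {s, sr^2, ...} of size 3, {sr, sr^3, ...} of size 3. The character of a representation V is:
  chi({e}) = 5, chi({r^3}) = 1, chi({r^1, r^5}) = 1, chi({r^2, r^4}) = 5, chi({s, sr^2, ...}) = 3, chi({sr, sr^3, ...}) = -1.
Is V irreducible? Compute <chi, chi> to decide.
Not irreducible (reducible): <chi, chi> = 9 > 1.

Argument: <chi, chi> = (1/|G|) sum_C |C| * |chi(C)|^2 = (1/12)[1*|5|^2 + 1*|1|^2 + 2*|1|^2 + 2*|5|^2 + 3*|3|^2 + 3*|-1|^2]
  = (1/12)[(25) + (1) + (2) + (50) + (27) + (3)] = 108/12 = 9.
A character is irreducible iff <chi, chi> = 1, so this representation is reducible.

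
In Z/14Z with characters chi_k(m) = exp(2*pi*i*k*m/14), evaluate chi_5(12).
chi_5(12) = zeta_14^60 = exp(4*I*pi/7)

Reasoning: chi_5(12) = zeta_14^(5*12) = zeta_14^60. Since zeta_14^14 = 1, this equals zeta_14^4 = exp(2*pi*i*4/14) = exp(4*I*pi/7).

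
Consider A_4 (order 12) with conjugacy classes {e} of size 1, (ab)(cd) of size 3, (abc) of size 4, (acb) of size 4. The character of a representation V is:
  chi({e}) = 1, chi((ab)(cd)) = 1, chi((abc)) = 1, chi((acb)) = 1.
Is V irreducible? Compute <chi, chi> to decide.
Irreducible: <chi, chi> = 1.

<chi, chi> = (1/|G|) sum_C |C| * |chi(C)|^2 = (1/12)[1*|1|^2 + 3*|1|^2 + 4*|1|^2 + 4*|1|^2]
  = (1/12)[(1) + (3) + (4) + (4)] = 12/12 = 1.
(Exp terms are combined using exp(i*s)*conj(exp(i*t)) = exp(i*(s-t)), and sums of them are collapsed using the identity that for every m > 1 the m distinct m-th roots of unity sum to 0, e.g. 1 + exp(2*I*pi/3) + exp(-2*I*pi/3) = 0.)
A character is irreducible iff <chi, chi> = 1, so this representation is irreducible.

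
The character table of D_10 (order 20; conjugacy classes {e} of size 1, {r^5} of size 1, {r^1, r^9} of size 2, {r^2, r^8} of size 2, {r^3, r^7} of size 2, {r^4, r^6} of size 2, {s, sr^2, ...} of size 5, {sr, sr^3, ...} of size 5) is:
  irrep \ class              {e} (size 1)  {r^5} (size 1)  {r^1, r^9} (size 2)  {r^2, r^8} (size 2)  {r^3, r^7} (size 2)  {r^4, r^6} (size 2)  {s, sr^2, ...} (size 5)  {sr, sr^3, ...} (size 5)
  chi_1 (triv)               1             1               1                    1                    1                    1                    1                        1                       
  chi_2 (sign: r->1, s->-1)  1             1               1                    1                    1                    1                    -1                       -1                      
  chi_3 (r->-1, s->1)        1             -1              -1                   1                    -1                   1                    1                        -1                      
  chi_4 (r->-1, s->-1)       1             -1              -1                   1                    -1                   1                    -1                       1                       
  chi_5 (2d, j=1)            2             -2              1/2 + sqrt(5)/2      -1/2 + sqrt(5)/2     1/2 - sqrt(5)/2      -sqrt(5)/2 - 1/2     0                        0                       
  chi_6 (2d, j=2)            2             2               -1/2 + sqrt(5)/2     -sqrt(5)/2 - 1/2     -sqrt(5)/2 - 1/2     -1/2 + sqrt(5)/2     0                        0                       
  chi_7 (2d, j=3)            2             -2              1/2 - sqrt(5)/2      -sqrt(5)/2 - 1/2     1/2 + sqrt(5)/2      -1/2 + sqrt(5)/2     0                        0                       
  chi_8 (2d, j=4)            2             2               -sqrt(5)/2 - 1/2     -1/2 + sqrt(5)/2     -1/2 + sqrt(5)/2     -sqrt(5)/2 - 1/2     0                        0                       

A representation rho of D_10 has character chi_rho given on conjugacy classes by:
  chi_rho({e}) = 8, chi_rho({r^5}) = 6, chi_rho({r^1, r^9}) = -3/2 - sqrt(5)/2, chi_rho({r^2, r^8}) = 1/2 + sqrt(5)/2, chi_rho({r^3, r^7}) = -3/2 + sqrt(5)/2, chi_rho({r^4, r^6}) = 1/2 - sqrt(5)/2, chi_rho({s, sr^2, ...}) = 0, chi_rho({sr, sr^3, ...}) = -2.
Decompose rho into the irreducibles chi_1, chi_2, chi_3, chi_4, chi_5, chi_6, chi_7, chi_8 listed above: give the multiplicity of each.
Multiplicities: chi_1: 0, chi_2: 1, chi_3: 1, chi_4: 0, chi_5: 0, chi_6: 1, chi_7: 0, chi_8: 2.

Justification: Use <chi_rho, chi> = (1/|G|) sum_C |C| * chi_rho(C) * conj(chi(C)) with |G| = 20 for each irreducible chi in the table:
  <chi_rho, chi_1> = (1/20)[1*(8)*conj(1) + 1*(6)*conj(1) + 2*(-3/2 - sqrt(5)/2)*conj(1) + 2*(1/2 + sqrt(5)/2)*conj(1) + 2*(-3/2 + sqrt(5)/2)*conj(1) + 2*(1/2 - sqrt(5)/2)*conj(1) + 5*(0)*conj(1) + 5*(-2)*conj(1)]
      = (1/20)[(8) + (6) + (-3 - sqrt(5)) + (1 + sqrt(5)) + (-3 + sqrt(5)) + (1 - sqrt(5)) + (0) + (-10)] = 0/20 = 0
  <chi_rho, chi_2> = (1/20)[1*(8)*conj(1) + 1*(6)*conj(1) + 2*(-3/2 - sqrt(5)/2)*conj(1) + 2*(1/2 + sqrt(5)/2)*conj(1) + 2*(-3/2 + sqrt(5)/2)*conj(1) + 2*(1/2 - sqrt(5)/2)*conj(1) + 5*(0)*conj(-1) + 5*(-2)*conj(-1)]
      = (1/20)[(8) + (6) + (-3 - sqrt(5)) + (1 + sqrt(5)) + (-3 + sqrt(5)) + (1 - sqrt(5)) + (0) + (10)] = 20/20 = 1
  <chi_rho, chi_3> = (1/20)[1*(8)*conj(1) + 1*(6)*conj(-1) + 2*(-3/2 - sqrt(5)/2)*conj(-1) + 2*(1/2 + sqrt(5)/2)*conj(1) + 2*(-3/2 + sqrt(5)/2)*conj(-1) + 2*(1/2 - sqrt(5)/2)*conj(1) + 5*(0)*conj(1) + 5*(-2)*conj(-1)]
      = (1/20)[(8) + (-6) + (sqrt(5) + 3) + (1 + sqrt(5)) + (3 - sqrt(5)) + (1 - sqrt(5)) + (0) + (10)] = 20/20 = 1
  <chi_rho, chi_4> = (1/20)[1*(8)*conj(1) + 1*(6)*conj(-1) + 2*(-3/2 - sqrt(5)/2)*conj(-1) + 2*(1/2 + sqrt(5)/2)*conj(1) + 2*(-3/2 + sqrt(5)/2)*conj(-1) + 2*(1/2 - sqrt(5)/2)*conj(1) + 5*(0)*conj(-1) + 5*(-2)*conj(1)]
      = (1/20)[(8) + (-6) + (sqrt(5) + 3) + (1 + sqrt(5)) + (3 - sqrt(5)) + (1 - sqrt(5)) + (0) + (-10)] = 0/20 = 0
  <chi_rho, chi_5> = (1/20)[1*(8)*conj(2) + 1*(6)*conj(-2) + 2*(-3/2 - sqrt(5)/2)*conj(1/2 + sqrt(5)/2) + 2*(1/2 + sqrt(5)/2)*conj(-1/2 + sqrt(5)/2) + 2*(-3/2 + sqrt(5)/2)*conj(1/2 - sqrt(5)/2) + 2*(1/2 - sqrt(5)/2)*conj(-sqrt(5)/2 - 1/2) + 5*(0)*conj(0) + 5*(-2)*conj(0)]
      = (1/20)[(16) + (-12) + (-2*sqrt(5) - 4) + (2) + (-4 + 2*sqrt(5)) + (2) + (0) + (0)] = 0/20 = 0
  <chi_rho, chi_6> = (1/20)[1*(8)*conj(2) + 1*(6)*conj(2) + 2*(-3/2 - sqrt(5)/2)*conj(-1/2 + sqrt(5)/2) + 2*(1/2 + sqrt(5)/2)*conj(-sqrt(5)/2 - 1/2) + 2*(-3/2 + sqrt(5)/2)*conj(-sqrt(5)/2 - 1/2) + 2*(1/2 - sqrt(5)/2)*conj(-1/2 + sqrt(5)/2) + 5*(0)*conj(0) + 5*(-2)*conj(0)]
      = (1/20)[(16) + (12) + (-sqrt(5) - 1) + (-3 - sqrt(5)) + (-1 + sqrt(5)) + (-3 + sqrt(5)) + (0) + (0)] = 20/20 = 1
  <chi_rho, chi_7> = (1/20)[1*(8)*conj(2) + 1*(6)*conj(-2) + 2*(-3/2 - sqrt(5)/2)*conj(1/2 - sqrt(5)/2) + 2*(1/2 + sqrt(5)/2)*conj(-sqrt(5)/2 - 1/2) + 2*(-3/2 + sqrt(5)/2)*conj(1/2 + sqrt(5)/2) + 2*(1/2 - sqrt(5)/2)*conj(-1/2 + sqrt(5)/2) + 5*(0)*conj(0) + 5*(-2)*conj(0)]
      = (1/20)[(16) + (-12) + (1 + sqrt(5)) + (-3 - sqrt(5)) + (1 - sqrt(5)) + (-3 + sqrt(5)) + (0) + (0)] = 0/20 = 0
  <chi_rho, chi_8> = (1/20)[1*(8)*conj(2) + 1*(6)*conj(2) + 2*(-3/2 - sqrt(5)/2)*conj(-sqrt(5)/2 - 1/2) + 2*(1/2 + sqrt(5)/2)*conj(-1/2 + sqrt(5)/2) + 2*(-3/2 + sqrt(5)/2)*conj(-1/2 + sqrt(5)/2) + 2*(1/2 - sqrt(5)/2)*conj(-sqrt(5)/2 - 1/2) + 5*(0)*conj(0) + 5*(-2)*conj(0)]
      = (1/20)[(16) + (12) + (4 + 2*sqrt(5)) + (2) + (4 - 2*sqrt(5)) + (2) + (0) + (0)] = 40/20 = 2
Dimension check: dim(rho) = sum (mult * dim) = 0*1 + 1*1 + 1*1 + 0*1 + 0*2 + 1*2 + 0*2 + 2*2 = 8 = chi_rho(e) = 8.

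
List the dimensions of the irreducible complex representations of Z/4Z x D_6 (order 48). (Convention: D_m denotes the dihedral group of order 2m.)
Dimensions: 1, 1, 1, 1, 1, 1, 1, 1, 1, 1, 1, 1, 1, 1, 1, 1, 2, 2, 2, 2, 2, 2, 2, 2

Working: There are 24 irreducibles (= number of conjugacy classes). Their dimensions d_i satisfy sum d_i^2 = |G| = 48: 1 + 1 + 1 + 1 + 1 + 1 + 1 + 1 + 1 + 1 + 1 + 1 + 1 + 1 + 1 + 1 + 4 + 4 + 4 + 4 + 4 + 4 + 4 + 4 = 48. (For the product with Z/4Z: each of the 4 1-dim characters of Z/4Z tensors with each irrep of D_6, giving 4 copies of each D_6-dimension.)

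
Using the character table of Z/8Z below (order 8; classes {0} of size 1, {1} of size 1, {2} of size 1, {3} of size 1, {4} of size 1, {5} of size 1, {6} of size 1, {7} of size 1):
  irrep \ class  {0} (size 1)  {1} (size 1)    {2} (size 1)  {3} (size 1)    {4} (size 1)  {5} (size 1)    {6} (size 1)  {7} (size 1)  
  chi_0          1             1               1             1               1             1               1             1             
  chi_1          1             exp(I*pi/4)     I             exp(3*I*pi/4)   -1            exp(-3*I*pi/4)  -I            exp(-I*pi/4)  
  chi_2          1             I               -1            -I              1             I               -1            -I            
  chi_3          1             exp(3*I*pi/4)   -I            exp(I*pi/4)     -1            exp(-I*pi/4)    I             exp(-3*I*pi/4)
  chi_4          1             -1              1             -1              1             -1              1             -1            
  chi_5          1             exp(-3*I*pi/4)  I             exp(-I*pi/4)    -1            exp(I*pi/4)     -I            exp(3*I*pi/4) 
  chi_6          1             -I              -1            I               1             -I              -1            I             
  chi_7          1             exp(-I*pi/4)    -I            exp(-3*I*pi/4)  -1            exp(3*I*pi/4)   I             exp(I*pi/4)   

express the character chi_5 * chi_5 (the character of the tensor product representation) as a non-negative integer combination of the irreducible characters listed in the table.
chi_5 tensor chi_5 = chi_2 (all other irreducibles have multiplicity 0).

The character of a tensor product is the pointwise product (chi_5 * chi_5)(C) = chi_5(C) * chi_5(C):
  {0}: (1)*(1), {1}: (exp(-3*I*pi/4))*(exp(-3*I*pi/4)), {2}: (I)*(I), {3}: (exp(-I*pi/4))*(exp(-I*pi/4)), {4}: (-1)*(-1), {5}: (exp(I*pi/4))*(exp(I*pi/4)), {6}: (-I)*(-I), {7}: (exp(3*I*pi/4))*(exp(3*I*pi/4))
so (chi_5 * chi_5) takes values
  {0} -> 1, {1} -> I, {2} -> -1, {3} -> -I, {4} -> 1, {5} -> I, {6} -> -1, {7} -> -I.
Now take the inner product of this character with each irreducible chi from the table, <chi_5*chi_5, chi> = (1/8) sum_C |C| (chi_5*chi_5)(C) conj(chi(C)):
  <chi_5*chi_5, chi_0> = (1/8)[1*(1)*conj(1) + 1*(I)*conj(1) + 1*(-1)*conj(1) + 1*(-I)*conj(1) + 1*(1)*conj(1) + 1*(I)*conj(1) + 1*(-1)*conj(1) + 1*(-I)*conj(1)]
      = (1/8)[(1) + (I) + (-1) + (-I) + (1) + (I) + (-1) + (-I)] = 0/8 = 0
  <chi_5*chi_5, chi_1> = (1/8)[1*(1)*conj(1) + 1*(I)*conj(exp(I*pi/4)) + 1*(-1)*conj(I) + 1*(-I)*conj(exp(3*I*pi/4)) + 1*(1)*conj(-1) + 1*(I)*conj(exp(-3*I*pi/4)) + 1*(-1)*conj(-I) + 1*(-I)*conj(exp(-I*pi/4))]
      = (1/8)[(1) + (exp(I*pi/4)) + (I) + (-exp(-I*pi/4)) + (-1) + (exp(-3*I*pi/4)) + (-I) + (-exp(3*I*pi/4))] = 0/8 = 0
  <chi_5*chi_5, chi_2> = (1/8)[1*(1)*conj(1) + 1*(I)*conj(I) + 1*(-1)*conj(-1) + 1*(-I)*conj(-I) + 1*(1)*conj(1) + 1*(I)*conj(I) + 1*(-1)*conj(-1) + 1*(-I)*conj(-I)]
      = (1/8)[(1) + (1) + (1) + (1) + (1) + (1) + (1) + (1)] = 8/8 = 1
  <chi_5*chi_5, chi_3> = (1/8)[1*(1)*conj(1) + 1*(I)*conj(exp(3*I*pi/4)) + 1*(-1)*conj(-I) + 1*(-I)*conj(exp(I*pi/4)) + 1*(1)*conj(-1) + 1*(I)*conj(exp(-I*pi/4)) + 1*(-1)*conj(I) + 1*(-I)*conj(exp(-3*I*pi/4))]
      = (1/8)[(1) + (exp(-I*pi/4)) + (-I) + (-exp(I*pi/4)) + (-1) + (exp(3*I*pi/4)) + (I) + (-exp(-3*I*pi/4))] = 0/8 = 0
  <chi_5*chi_5, chi_4> = (1/8)[1*(1)*conj(1) + 1*(I)*conj(-1) + 1*(-1)*conj(1) + 1*(-I)*conj(-1) + 1*(1)*conj(1) + 1*(I)*conj(-1) + 1*(-1)*conj(1) + 1*(-I)*conj(-1)]
      = (1/8)[(1) + (-I) + (-1) + (I) + (1) + (-I) + (-1) + (I)] = 0/8 = 0
  <chi_5*chi_5, chi_5> = (1/8)[1*(1)*conj(1) + 1*(I)*conj(exp(-3*I*pi/4)) + 1*(-1)*conj(I) + 1*(-I)*conj(exp(-I*pi/4)) + 1*(1)*conj(-1) + 1*(I)*conj(exp(I*pi/4)) + 1*(-1)*conj(-I) + 1*(-I)*conj(exp(3*I*pi/4))]
      = (1/8)[(1) + (exp(-3*I*pi/4)) + (I) + (-exp(3*I*pi/4)) + (-1) + (exp(I*pi/4)) + (-I) + (-exp(-I*pi/4))] = 0/8 = 0
  <chi_5*chi_5, chi_6> = (1/8)[1*(1)*conj(1) + 1*(I)*conj(-I) + 1*(-1)*conj(-1) + 1*(-I)*conj(I) + 1*(1)*conj(1) + 1*(I)*conj(-I) + 1*(-1)*conj(-1) + 1*(-I)*conj(I)]
      = (1/8)[(1) + (-1) + (1) + (-1) + (1) + (-1) + (1) + (-1)] = 0/8 = 0
  <chi_5*chi_5, chi_7> = (1/8)[1*(1)*conj(1) + 1*(I)*conj(exp(-I*pi/4)) + 1*(-1)*conj(-I) + 1*(-I)*conj(exp(-3*I*pi/4)) + 1*(1)*conj(-1) + 1*(I)*conj(exp(3*I*pi/4)) + 1*(-1)*conj(I) + 1*(-I)*conj(exp(I*pi/4))]
      = (1/8)[(1) + (exp(3*I*pi/4)) + (-I) + (-exp(-3*I*pi/4)) + (-1) + (exp(-I*pi/4)) + (I) + (-exp(I*pi/4))] = 0/8 = 0
(Exp terms are combined using exp(i*s)*conj(exp(i*t)) = exp(i*(s-t)), and sums of them are collapsed using the identity that for every m > 1 the m distinct m-th roots of unity sum to 0, e.g. 1 + exp(2*I*pi/3) + exp(-2*I*pi/3) = 0.)
Hence the multiplicities are chi_2: 1. Dimension check: dim(chi_5)*dim(chi_5) = 1*1 = 1 and sum (mult * dim) = 1*1 = 1.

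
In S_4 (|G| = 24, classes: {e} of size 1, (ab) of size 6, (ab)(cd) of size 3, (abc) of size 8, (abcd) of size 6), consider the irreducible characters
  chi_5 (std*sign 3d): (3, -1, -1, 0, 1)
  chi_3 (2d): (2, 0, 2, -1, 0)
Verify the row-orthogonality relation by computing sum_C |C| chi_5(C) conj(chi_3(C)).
Sum = 0; so <chi_5, chi_3> = 0 (distinct irreducibles are orthogonal).

Why: Compute term by term over conjugacy classes (|C| * chi_5(C) * conj(chi_3(C))):
  1*(3)*conj(2) + 6*(-1)*conj(0) + 3*(-1)*conj(2) + 8*(0)*conj(-1) + 6*(1)*conj(0)
  = (6) + (0) + (-6) + (0) + (0)
  = 0.
Dividing by |G| = 24 gives 0/24 = 0, matching the row-orthogonality relation <chi_5, chi_3> = [chi_5 = chi_3].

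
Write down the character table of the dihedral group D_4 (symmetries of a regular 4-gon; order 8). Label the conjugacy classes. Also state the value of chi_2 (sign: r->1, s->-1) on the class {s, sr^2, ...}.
Conjugacy classes: {e} of size 1, {r^2} of size 1, {r^1, r^3} of size 2, {s, sr^2, ...} of size 2, {sr, sr^3, ...} of size 2.
Character table:
  irrep \ class              {e} (size 1)  {r^2} (size 1)  {r^1, r^3} (size 2)  {s, sr^2, ...} (size 2)  {sr, sr^3, ...} (size 2)
  chi_1 (triv)               1             1               1                    1                        1                       
  chi_2 (sign: r->1, s->-1)  1             1               1                    -1                       -1                      
  chi_3 (r->-1, s->1)        1             1               -1                   1                        -1                      
  chi_4 (r->-1, s->-1)       1             1               -1                   -1                       1                       
  chi_5 (2d, j=1)            2             -2              0                    0                        0                       

Spot check: chi_2 (sign: r->1, s->-1) on {s, sr^2, ...} = -1.

Reasoning: D_4 has order 2*4 = 8 with 5 conjugacy classes, hence 5 irreducibles. Sum of squared dims 1 + 1 + 1 + 1 + 4 = 8 = |G|. Linear characters come from the abelianisation; the 2-dimensional irreps have character r^k -> 2*cos(2*pi*j*k/4), reflections -> 0.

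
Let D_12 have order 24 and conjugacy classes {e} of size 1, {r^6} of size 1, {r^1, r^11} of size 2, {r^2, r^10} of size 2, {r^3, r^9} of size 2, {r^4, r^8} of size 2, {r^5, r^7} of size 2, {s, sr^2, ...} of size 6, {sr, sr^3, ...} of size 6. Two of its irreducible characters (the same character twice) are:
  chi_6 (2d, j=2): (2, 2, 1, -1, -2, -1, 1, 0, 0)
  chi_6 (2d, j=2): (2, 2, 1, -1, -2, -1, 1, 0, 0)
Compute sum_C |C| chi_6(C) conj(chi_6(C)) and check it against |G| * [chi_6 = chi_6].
Sum = 24 = |G| = 24; so <chi_6, chi_6> = 1 (norm-1 confirms irreducibility).

Compute term by term over conjugacy classes (|C| * chi_6(C) * conj(chi_6(C))):
  1*(2)*conj(2) + 1*(2)*conj(2) + 2*(1)*conj(1) + 2*(-1)*conj(-1) + 2*(-2)*conj(-2) + 2*(-1)*conj(-1) + 2*(1)*conj(1) + 6*(0)*conj(0) + 6*(0)*conj(0)
  = (4) + (4) + (2) + (2) + (8) + (2) + (2) + (0) + (0)
  = 24.
Dividing by |G| = 24 gives 24/24 = 1, matching the row-orthogonality relation <chi_6, chi_6> = [chi_6 = chi_6].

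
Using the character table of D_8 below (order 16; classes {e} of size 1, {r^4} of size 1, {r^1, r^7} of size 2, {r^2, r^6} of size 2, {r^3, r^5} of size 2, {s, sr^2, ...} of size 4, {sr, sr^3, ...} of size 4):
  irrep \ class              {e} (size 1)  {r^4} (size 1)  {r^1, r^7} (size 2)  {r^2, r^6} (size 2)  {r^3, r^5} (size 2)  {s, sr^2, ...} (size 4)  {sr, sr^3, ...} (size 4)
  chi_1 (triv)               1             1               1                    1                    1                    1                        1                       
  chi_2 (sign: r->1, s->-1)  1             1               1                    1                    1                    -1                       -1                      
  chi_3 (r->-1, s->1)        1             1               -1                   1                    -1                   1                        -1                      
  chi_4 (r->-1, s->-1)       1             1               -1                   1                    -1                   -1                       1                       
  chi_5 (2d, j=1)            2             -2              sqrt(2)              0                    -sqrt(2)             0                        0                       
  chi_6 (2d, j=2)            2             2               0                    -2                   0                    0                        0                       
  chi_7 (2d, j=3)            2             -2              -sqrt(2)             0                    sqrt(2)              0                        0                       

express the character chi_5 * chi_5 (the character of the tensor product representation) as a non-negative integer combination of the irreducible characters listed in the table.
chi_5 tensor chi_5 = chi_1 + chi_2 + chi_6 (all other irreducibles have multiplicity 0).

Justification: The character of a tensor product is the pointwise product (chi_5 * chi_5)(C) = chi_5(C) * chi_5(C):
  {e}: (2)*(2), {r^4}: (-2)*(-2), {r^1, r^7}: (sqrt(2))*(sqrt(2)), {r^2, r^6}: (0)*(0), {r^3, r^5}: (-sqrt(2))*(-sqrt(2)), {s, sr^2, ...}: (0)*(0), {sr, sr^3, ...}: (0)*(0)
so (chi_5 * chi_5) takes values
  {e} -> 4, {r^4} -> 4, {r^1, r^7} -> 2, {r^2, r^6} -> 0, {r^3, r^5} -> 2, {s, sr^2, ...} -> 0, {sr, sr^3, ...} -> 0.
Now take the inner product of this character with each irreducible chi from the table, <chi_5*chi_5, chi> = (1/16) sum_C |C| (chi_5*chi_5)(C) conj(chi(C)):
  <chi_5*chi_5, chi_1> = (1/16)[1*(4)*conj(1) + 1*(4)*conj(1) + 2*(2)*conj(1) + 2*(0)*conj(1) + 2*(2)*conj(1) + 4*(0)*conj(1) + 4*(0)*conj(1)]
      = (1/16)[(4) + (4) + (4) + (0) + (4) + (0) + (0)] = 16/16 = 1
  <chi_5*chi_5, chi_2> = (1/16)[1*(4)*conj(1) + 1*(4)*conj(1) + 2*(2)*conj(1) + 2*(0)*conj(1) + 2*(2)*conj(1) + 4*(0)*conj(-1) + 4*(0)*conj(-1)]
      = (1/16)[(4) + (4) + (4) + (0) + (4) + (0) + (0)] = 16/16 = 1
  <chi_5*chi_5, chi_3> = (1/16)[1*(4)*conj(1) + 1*(4)*conj(1) + 2*(2)*conj(-1) + 2*(0)*conj(1) + 2*(2)*conj(-1) + 4*(0)*conj(1) + 4*(0)*conj(-1)]
      = (1/16)[(4) + (4) + (-4) + (0) + (-4) + (0) + (0)] = 0/16 = 0
  <chi_5*chi_5, chi_4> = (1/16)[1*(4)*conj(1) + 1*(4)*conj(1) + 2*(2)*conj(-1) + 2*(0)*conj(1) + 2*(2)*conj(-1) + 4*(0)*conj(-1) + 4*(0)*conj(1)]
      = (1/16)[(4) + (4) + (-4) + (0) + (-4) + (0) + (0)] = 0/16 = 0
  <chi_5*chi_5, chi_5> = (1/16)[1*(4)*conj(2) + 1*(4)*conj(-2) + 2*(2)*conj(sqrt(2)) + 2*(0)*conj(0) + 2*(2)*conj(-sqrt(2)) + 4*(0)*conj(0) + 4*(0)*conj(0)]
      = (1/16)[(8) + (-8) + (4*sqrt(2)) + (0) + (-4*sqrt(2)) + (0) + (0)] = 0/16 = 0
  <chi_5*chi_5, chi_6> = (1/16)[1*(4)*conj(2) + 1*(4)*conj(2) + 2*(2)*conj(0) + 2*(0)*conj(-2) + 2*(2)*conj(0) + 4*(0)*conj(0) + 4*(0)*conj(0)]
      = (1/16)[(8) + (8) + (0) + (0) + (0) + (0) + (0)] = 16/16 = 1
  <chi_5*chi_5, chi_7> = (1/16)[1*(4)*conj(2) + 1*(4)*conj(-2) + 2*(2)*conj(-sqrt(2)) + 2*(0)*conj(0) + 2*(2)*conj(sqrt(2)) + 4*(0)*conj(0) + 4*(0)*conj(0)]
      = (1/16)[(8) + (-8) + (-4*sqrt(2)) + (0) + (4*sqrt(2)) + (0) + (0)] = 0/16 = 0
Hence the multiplicities are chi_1: 1, chi_2: 1, chi_6: 1. Dimension check: dim(chi_5)*dim(chi_5) = 2*2 = 4 and sum (mult * dim) = 1*1 + 1*1 + 1*2 = 4.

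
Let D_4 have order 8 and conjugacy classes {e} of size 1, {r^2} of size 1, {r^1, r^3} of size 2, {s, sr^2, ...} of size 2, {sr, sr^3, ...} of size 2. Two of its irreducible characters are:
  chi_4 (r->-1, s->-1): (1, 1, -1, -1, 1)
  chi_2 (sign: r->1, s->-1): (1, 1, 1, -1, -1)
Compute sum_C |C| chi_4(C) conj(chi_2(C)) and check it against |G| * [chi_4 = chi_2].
Sum = 0; so <chi_4, chi_2> = 0 (distinct irreducibles are orthogonal).

Details: Compute term by term over conjugacy classes (|C| * chi_4(C) * conj(chi_2(C))):
  1*(1)*conj(1) + 1*(1)*conj(1) + 2*(-1)*conj(1) + 2*(-1)*conj(-1) + 2*(1)*conj(-1)
  = (1) + (1) + (-2) + (2) + (-2)
  = 0.
Dividing by |G| = 8 gives 0/8 = 0, matching the row-orthogonality relation <chi_4, chi_2> = [chi_4 = chi_2].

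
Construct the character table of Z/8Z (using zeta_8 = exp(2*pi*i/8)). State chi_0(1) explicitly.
Character table of Z/8Z (irreps indexed chi_0,...,chi_7 with chi_k(m) = zeta_8^(k*m), zeta_8 = exp(2*pi*i/8)):
  irrep \ class  {0} (size 1)  {1} (size 1)    {2} (size 1)  {3} (size 1)    {4} (size 1)  {5} (size 1)    {6} (size 1)  {7} (size 1)  
  chi_0          1             1               1             1               1             1               1             1             
  chi_1          1             exp(I*pi/4)     I             exp(3*I*pi/4)   -1            exp(-3*I*pi/4)  -I            exp(-I*pi/4)  
  chi_2          1             I               -1            -I              1             I               -1            -I            
  chi_3          1             exp(3*I*pi/4)   -I            exp(I*pi/4)     -1            exp(-I*pi/4)    I             exp(-3*I*pi/4)
  chi_4          1             -1              1             -1              1             -1              1             -1            
  chi_5          1             exp(-3*I*pi/4)  I             exp(-I*pi/4)    -1            exp(I*pi/4)     -I            exp(3*I*pi/4) 
  chi_6          1             -I              -1            I               1             -I              -1            I             
  chi_7          1             exp(-I*pi/4)    -I            exp(-3*I*pi/4)  -1            exp(3*I*pi/4)   I             exp(I*pi/4)   

Spot check: chi_0(1) = zeta_8^(0*1) = zeta_8^0 = 1.

Proof sketch: Z/8Z is abelian, so all 8 irreducible complex representations are 1-dimensional. They are given by chi_k(m) = zeta_8^(k*m) for k = 0,...,7. Row orthogonality: sum_m chi_k(m) conj(chi_l(m)) = 8 * [k = l].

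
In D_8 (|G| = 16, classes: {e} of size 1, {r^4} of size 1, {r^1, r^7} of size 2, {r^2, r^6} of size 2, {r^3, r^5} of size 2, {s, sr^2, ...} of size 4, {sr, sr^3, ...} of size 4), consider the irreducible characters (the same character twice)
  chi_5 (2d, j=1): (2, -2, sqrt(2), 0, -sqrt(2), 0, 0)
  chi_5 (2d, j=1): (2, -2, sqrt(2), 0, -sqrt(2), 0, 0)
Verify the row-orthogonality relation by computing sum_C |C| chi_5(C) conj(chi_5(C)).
Sum = 16 = |G| = 16; so <chi_5, chi_5> = 1 (norm-1 confirms irreducibility).

Details: Compute term by term over conjugacy classes (|C| * chi_5(C) * conj(chi_5(C))):
  1*(2)*conj(2) + 1*(-2)*conj(-2) + 2*(sqrt(2))*conj(sqrt(2)) + 2*(0)*conj(0) + 2*(-sqrt(2))*conj(-sqrt(2)) + 4*(0)*conj(0) + 4*(0)*conj(0)
  = (4) + (4) + (4) + (0) + (4) + (0) + (0)
  = 16.
Dividing by |G| = 16 gives 16/16 = 1, matching the row-orthogonality relation <chi_5, chi_5> = [chi_5 = chi_5].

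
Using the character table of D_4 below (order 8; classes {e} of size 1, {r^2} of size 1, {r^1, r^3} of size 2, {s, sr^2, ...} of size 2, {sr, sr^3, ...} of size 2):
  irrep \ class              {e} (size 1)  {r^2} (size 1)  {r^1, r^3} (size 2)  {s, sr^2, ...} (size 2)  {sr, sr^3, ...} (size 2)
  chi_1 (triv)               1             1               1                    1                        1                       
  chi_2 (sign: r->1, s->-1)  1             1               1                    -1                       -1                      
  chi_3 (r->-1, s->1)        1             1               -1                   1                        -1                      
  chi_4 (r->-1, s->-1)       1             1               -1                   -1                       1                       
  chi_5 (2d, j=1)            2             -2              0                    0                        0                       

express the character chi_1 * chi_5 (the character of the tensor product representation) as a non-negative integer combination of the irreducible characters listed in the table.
chi_1 tensor chi_5 = chi_5 (all other irreducibles have multiplicity 0).

The character of a tensor product is the pointwise product (chi_1 * chi_5)(C) = chi_1(C) * chi_5(C):
  {e}: (1)*(2), {r^2}: (1)*(-2), {r^1, r^3}: (1)*(0), {s, sr^2, ...}: (1)*(0), {sr, sr^3, ...}: (1)*(0)
so (chi_1 * chi_5) takes values
  {e} -> 2, {r^2} -> -2, {r^1, r^3} -> 0, {s, sr^2, ...} -> 0, {sr, sr^3, ...} -> 0.
Now take the inner product of this character with each irreducible chi from the table, <chi_1*chi_5, chi> = (1/8) sum_C |C| (chi_1*chi_5)(C) conj(chi(C)):
  <chi_1*chi_5, chi_1> = (1/8)[1*(2)*conj(1) + 1*(-2)*conj(1) + 2*(0)*conj(1) + 2*(0)*conj(1) + 2*(0)*conj(1)]
      = (1/8)[(2) + (-2) + (0) + (0) + (0)] = 0/8 = 0
  <chi_1*chi_5, chi_2> = (1/8)[1*(2)*conj(1) + 1*(-2)*conj(1) + 2*(0)*conj(1) + 2*(0)*conj(-1) + 2*(0)*conj(-1)]
      = (1/8)[(2) + (-2) + (0) + (0) + (0)] = 0/8 = 0
  <chi_1*chi_5, chi_3> = (1/8)[1*(2)*conj(1) + 1*(-2)*conj(1) + 2*(0)*conj(-1) + 2*(0)*conj(1) + 2*(0)*conj(-1)]
      = (1/8)[(2) + (-2) + (0) + (0) + (0)] = 0/8 = 0
  <chi_1*chi_5, chi_4> = (1/8)[1*(2)*conj(1) + 1*(-2)*conj(1) + 2*(0)*conj(-1) + 2*(0)*conj(-1) + 2*(0)*conj(1)]
      = (1/8)[(2) + (-2) + (0) + (0) + (0)] = 0/8 = 0
  <chi_1*chi_5, chi_5> = (1/8)[1*(2)*conj(2) + 1*(-2)*conj(-2) + 2*(0)*conj(0) + 2*(0)*conj(0) + 2*(0)*conj(0)]
      = (1/8)[(4) + (4) + (0) + (0) + (0)] = 8/8 = 1
Hence the multiplicities are chi_5: 1. Dimension check: dim(chi_1)*dim(chi_5) = 1*2 = 2 and sum (mult * dim) = 1*2 = 2.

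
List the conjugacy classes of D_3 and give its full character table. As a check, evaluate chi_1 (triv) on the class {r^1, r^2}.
Conjugacy classes: {e} of size 1, {r^1, r^2} of size 2, {s, sr, ..., sr^2} of size 3.
Character table:
  irrep \ class              {e} (size 1)  {r^1, r^2} (size 2)  {s, sr, ..., sr^2} (size 3)
  chi_1 (triv)               1             1                    1                          
  chi_2 (sign: r->1, s->-1)  1             1                    -1                         
  chi_3 (2d, j=1)            2             -1                   0                          

Spot check: chi_1 (triv) on {r^1, r^2} = 1.

Working: D_3 has order 2*3 = 6 with 3 conjugacy classes, hence 3 irreducibles. Sum of squared dims 1 + 1 + 4 = 6 = |G|. Linear characters come from the abelianisation; the 2-dimensional irreps have character r^k -> 2*cos(2*pi*j*k/3), reflections -> 0.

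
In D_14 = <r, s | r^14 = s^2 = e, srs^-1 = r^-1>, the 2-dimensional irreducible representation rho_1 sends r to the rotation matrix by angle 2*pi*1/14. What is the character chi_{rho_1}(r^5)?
chi_{rho_1}(r^5) = 2*cos(2*pi*1*5/14) = -2*cos(2*pi/7)

Justification: rho_1(r^5) is rotation by angle 2*pi*1*5/14, whose trace is 2*cos(2*pi*1*5/14) = -2*cos(2*pi/7).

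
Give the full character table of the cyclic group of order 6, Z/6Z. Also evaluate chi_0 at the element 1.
Character table of Z/6Z (irreps indexed chi_0,...,chi_5 with chi_k(m) = zeta_6^(k*m), zeta_6 = exp(2*pi*i/6)):
  irrep \ class  {0} (size 1)  {1} (size 1)    {2} (size 1)    {3} (size 1)  {4} (size 1)    {5} (size 1)  
  chi_0          1             1               1               1             1               1             
  chi_1          1             exp(I*pi/3)     exp(2*I*pi/3)   -1            exp(-2*I*pi/3)  exp(-I*pi/3)  
  chi_2          1             exp(2*I*pi/3)   exp(-2*I*pi/3)  1             exp(2*I*pi/3)   exp(-2*I*pi/3)
  chi_3          1             -1              1               -1            1               -1            
  chi_4          1             exp(-2*I*pi/3)  exp(2*I*pi/3)   1             exp(-2*I*pi/3)  exp(2*I*pi/3) 
  chi_5          1             exp(-I*pi/3)    exp(-2*I*pi/3)  -1            exp(2*I*pi/3)   exp(I*pi/3)   

Spot check: chi_0(1) = zeta_6^(0*1) = zeta_6^0 = 1.

Z/6Z is abelian, so all 6 irreducible complex representations are 1-dimensional. They are given by chi_k(m) = zeta_6^(k*m) for k = 0,...,5. Row orthogonality: sum_m chi_k(m) conj(chi_l(m)) = 6 * [k = l].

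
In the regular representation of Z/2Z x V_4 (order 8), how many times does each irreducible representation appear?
Each irreducible V_i of dimension d_i appears with multiplicity d_i, i.e. rho_reg = (direct sum over all irreducibles V_i) d_i V_i. The irreducible dimensions for Z/2Z x V_4 are 1, 1, 1, 1, 1, 1, 1, 1: 8 irreducibles of dimension 1, each with multiplicity 1. Total dimension 8*1*1 = 8 = |G|.

Derivation: General theorem: in the regular representation of a finite group G, each irreducible appears with multiplicity equal to its dimension. Check: dim(rho_reg) = sum d_i^2 = 1 + 1 + 1 + 1 + 1 + 1 + 1 + 1 = 8 = |G|.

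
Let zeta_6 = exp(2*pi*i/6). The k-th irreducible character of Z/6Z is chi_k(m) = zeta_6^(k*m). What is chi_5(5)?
chi_5(5) = zeta_6^25 = exp(I*pi/3)

Working: chi_5(5) = zeta_6^(5*5) = zeta_6^25. Since zeta_6^6 = 1, this equals zeta_6^1 = exp(2*pi*i*1/6) = exp(I*pi/3).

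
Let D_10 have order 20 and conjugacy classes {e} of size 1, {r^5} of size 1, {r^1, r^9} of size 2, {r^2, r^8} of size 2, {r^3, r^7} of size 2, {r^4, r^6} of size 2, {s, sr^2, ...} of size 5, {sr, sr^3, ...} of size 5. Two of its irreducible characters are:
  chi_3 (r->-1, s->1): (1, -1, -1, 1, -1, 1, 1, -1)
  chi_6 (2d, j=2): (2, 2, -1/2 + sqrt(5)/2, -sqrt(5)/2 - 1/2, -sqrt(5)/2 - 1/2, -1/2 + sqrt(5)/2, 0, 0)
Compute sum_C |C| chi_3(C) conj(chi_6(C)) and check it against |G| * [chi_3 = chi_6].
Sum = 0; so <chi_3, chi_6> = 0 (distinct irreducibles are orthogonal).

Derivation: Compute term by term over conjugacy classes (|C| * chi_3(C) * conj(chi_6(C))):
  1*(1)*conj(2) + 1*(-1)*conj(2) + 2*(-1)*conj(-1/2 + sqrt(5)/2) + 2*(1)*conj(-sqrt(5)/2 - 1/2) + 2*(-1)*conj(-sqrt(5)/2 - 1/2) + 2*(1)*conj(-1/2 + sqrt(5)/2) + 5*(1)*conj(0) + 5*(-1)*conj(0)
  = (2) + (-2) + (1 - sqrt(5)) + (-sqrt(5) - 1) + (1 + sqrt(5)) + (-1 + sqrt(5)) + (0) + (0)
  = 0.
Dividing by |G| = 20 gives 0/20 = 0, matching the row-orthogonality relation <chi_3, chi_6> = [chi_3 = chi_6].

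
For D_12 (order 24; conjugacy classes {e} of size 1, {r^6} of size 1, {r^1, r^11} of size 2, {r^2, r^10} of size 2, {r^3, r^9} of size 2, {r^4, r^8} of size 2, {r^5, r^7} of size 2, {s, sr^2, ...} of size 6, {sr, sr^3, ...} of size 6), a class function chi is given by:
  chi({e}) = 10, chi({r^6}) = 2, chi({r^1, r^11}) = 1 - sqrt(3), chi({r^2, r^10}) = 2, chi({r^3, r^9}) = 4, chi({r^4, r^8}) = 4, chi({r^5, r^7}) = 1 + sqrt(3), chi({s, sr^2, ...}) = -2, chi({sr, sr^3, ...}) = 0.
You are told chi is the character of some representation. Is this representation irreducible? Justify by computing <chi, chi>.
Not irreducible (reducible): <chi, chi> = 9 > 1.

Details: <chi, chi> = (1/|G|) sum_C |C| * |chi(C)|^2 = (1/24)[1*|10|^2 + 1*|2|^2 + 2*|1 - sqrt(3)|^2 + 2*|2|^2 + 2*|4|^2 + 2*|4|^2 + 2*|1 + sqrt(3)|^2 + 6*|-2|^2 + 6*|0|^2]
  = (1/24)[(100) + (4) + (8 - 4*sqrt(3)) + (8) + (32) + (32) + (4*sqrt(3) + 8) + (24) + (0)] = 216/24 = 9.
A character is irreducible iff <chi, chi> = 1, so this representation is reducible.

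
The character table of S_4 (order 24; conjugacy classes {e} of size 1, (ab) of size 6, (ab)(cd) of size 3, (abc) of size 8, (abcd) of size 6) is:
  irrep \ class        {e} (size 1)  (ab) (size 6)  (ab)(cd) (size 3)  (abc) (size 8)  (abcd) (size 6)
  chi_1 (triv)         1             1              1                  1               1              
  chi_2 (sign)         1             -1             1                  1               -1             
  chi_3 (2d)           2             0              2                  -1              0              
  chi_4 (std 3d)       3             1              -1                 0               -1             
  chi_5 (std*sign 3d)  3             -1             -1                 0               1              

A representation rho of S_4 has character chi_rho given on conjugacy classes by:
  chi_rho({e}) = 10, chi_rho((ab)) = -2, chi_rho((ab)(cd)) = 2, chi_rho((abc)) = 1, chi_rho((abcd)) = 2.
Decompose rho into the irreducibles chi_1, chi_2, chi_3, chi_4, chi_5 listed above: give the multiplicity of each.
Multiplicities: chi_1: 1, chi_2: 1, chi_3: 1, chi_4: 0, chi_5: 2.

Use <chi_rho, chi> = (1/|G|) sum_C |C| * chi_rho(C) * conj(chi(C)) with |G| = 24 for each irreducible chi in the table:
  <chi_rho, chi_1> = (1/24)[1*(10)*conj(1) + 6*(-2)*conj(1) + 3*(2)*conj(1) + 8*(1)*conj(1) + 6*(2)*conj(1)]
      = (1/24)[(10) + (-12) + (6) + (8) + (12)] = 24/24 = 1
  <chi_rho, chi_2> = (1/24)[1*(10)*conj(1) + 6*(-2)*conj(-1) + 3*(2)*conj(1) + 8*(1)*conj(1) + 6*(2)*conj(-1)]
      = (1/24)[(10) + (12) + (6) + (8) + (-12)] = 24/24 = 1
  <chi_rho, chi_3> = (1/24)[1*(10)*conj(2) + 6*(-2)*conj(0) + 3*(2)*conj(2) + 8*(1)*conj(-1) + 6*(2)*conj(0)]
      = (1/24)[(20) + (0) + (12) + (-8) + (0)] = 24/24 = 1
  <chi_rho, chi_4> = (1/24)[1*(10)*conj(3) + 6*(-2)*conj(1) + 3*(2)*conj(-1) + 8*(1)*conj(0) + 6*(2)*conj(-1)]
      = (1/24)[(30) + (-12) + (-6) + (0) + (-12)] = 0/24 = 0
  <chi_rho, chi_5> = (1/24)[1*(10)*conj(3) + 6*(-2)*conj(-1) + 3*(2)*conj(-1) + 8*(1)*conj(0) + 6*(2)*conj(1)]
      = (1/24)[(30) + (12) + (-6) + (0) + (12)] = 48/24 = 2
Dimension check: dim(rho) = sum (mult * dim) = 1*1 + 1*1 + 1*2 + 0*3 + 2*3 = 10 = chi_rho(e) = 10.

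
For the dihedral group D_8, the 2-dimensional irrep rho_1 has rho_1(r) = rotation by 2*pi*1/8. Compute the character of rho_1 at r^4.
chi_{rho_1}(r^4) = 2*cos(2*pi*1*4/8) = -2

Why: rho_1(r^4) is rotation by angle 2*pi*1*4/8, whose trace is 2*cos(2*pi*1*4/8) = -2.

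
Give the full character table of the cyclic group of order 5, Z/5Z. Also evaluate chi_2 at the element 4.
Character table of Z/5Z (irreps indexed chi_0,...,chi_4 with chi_k(m) = zeta_5^(k*m), zeta_5 = exp(2*pi*i/5)):
  irrep \ class  {0} (size 1)  {1} (size 1)    {2} (size 1)    {3} (size 1)    {4} (size 1)  
  chi_0          1             1               1               1               1             
  chi_1          1             exp(2*I*pi/5)   exp(4*I*pi/5)   exp(-4*I*pi/5)  exp(-2*I*pi/5)
  chi_2          1             exp(4*I*pi/5)   exp(-2*I*pi/5)  exp(2*I*pi/5)   exp(-4*I*pi/5)
  chi_3          1             exp(-4*I*pi/5)  exp(2*I*pi/5)   exp(-2*I*pi/5)  exp(4*I*pi/5) 
  chi_4          1             exp(-2*I*pi/5)  exp(-4*I*pi/5)  exp(4*I*pi/5)   exp(2*I*pi/5) 

Spot check: chi_2(4) = zeta_5^(2*4) = zeta_5^8 = exp(-4*I*pi/5).

Working: Z/5Z is abelian, so all 5 irreducible complex representations are 1-dimensional. They are given by chi_k(m) = zeta_5^(k*m) for k = 0,...,4. Row orthogonality: sum_m chi_k(m) conj(chi_l(m)) = 5 * [k = l].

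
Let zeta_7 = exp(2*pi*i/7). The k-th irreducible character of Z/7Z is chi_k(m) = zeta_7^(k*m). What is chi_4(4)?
chi_4(4) = zeta_7^16 = exp(4*I*pi/7)

Solution. chi_4(4) = zeta_7^(4*4) = zeta_7^16. Since zeta_7^7 = 1, this equals zeta_7^2 = exp(2*pi*i*2/7) = exp(4*I*pi/7).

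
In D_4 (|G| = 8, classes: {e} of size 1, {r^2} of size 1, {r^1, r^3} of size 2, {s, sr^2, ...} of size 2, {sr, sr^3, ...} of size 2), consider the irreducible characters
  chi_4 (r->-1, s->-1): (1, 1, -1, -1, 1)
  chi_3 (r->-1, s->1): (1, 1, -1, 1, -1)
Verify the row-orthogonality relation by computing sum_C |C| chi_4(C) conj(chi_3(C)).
Sum = 0; so <chi_4, chi_3> = 0 (distinct irreducibles are orthogonal).

Solution. Compute term by term over conjugacy classes (|C| * chi_4(C) * conj(chi_3(C))):
  1*(1)*conj(1) + 1*(1)*conj(1) + 2*(-1)*conj(-1) + 2*(-1)*conj(1) + 2*(1)*conj(-1)
  = (1) + (1) + (2) + (-2) + (-2)
  = 0.
Dividing by |G| = 8 gives 0/8 = 0, matching the row-orthogonality relation <chi_4, chi_3> = [chi_4 = chi_3].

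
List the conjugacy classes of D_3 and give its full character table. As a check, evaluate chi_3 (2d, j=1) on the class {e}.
Conjugacy classes: {e} of size 1, {r^1, r^2} of size 2, {s, sr, ..., sr^2} of size 3.
Character table:
  irrep \ class              {e} (size 1)  {r^1, r^2} (size 2)  {s, sr, ..., sr^2} (size 3)
  chi_1 (triv)               1             1                    1                          
  chi_2 (sign: r->1, s->-1)  1             1                    -1                         
  chi_3 (2d, j=1)            2             -1                   0                          

Spot check: chi_3 (2d, j=1) on {e} = 2.

Derivation: D_3 has order 2*3 = 6 with 3 conjugacy classes, hence 3 irreducibles. Sum of squared dims 1 + 1 + 4 = 6 = |G|. Linear characters come from the abelianisation; the 2-dimensional irreps have character r^k -> 2*cos(2*pi*j*k/3), reflections -> 0.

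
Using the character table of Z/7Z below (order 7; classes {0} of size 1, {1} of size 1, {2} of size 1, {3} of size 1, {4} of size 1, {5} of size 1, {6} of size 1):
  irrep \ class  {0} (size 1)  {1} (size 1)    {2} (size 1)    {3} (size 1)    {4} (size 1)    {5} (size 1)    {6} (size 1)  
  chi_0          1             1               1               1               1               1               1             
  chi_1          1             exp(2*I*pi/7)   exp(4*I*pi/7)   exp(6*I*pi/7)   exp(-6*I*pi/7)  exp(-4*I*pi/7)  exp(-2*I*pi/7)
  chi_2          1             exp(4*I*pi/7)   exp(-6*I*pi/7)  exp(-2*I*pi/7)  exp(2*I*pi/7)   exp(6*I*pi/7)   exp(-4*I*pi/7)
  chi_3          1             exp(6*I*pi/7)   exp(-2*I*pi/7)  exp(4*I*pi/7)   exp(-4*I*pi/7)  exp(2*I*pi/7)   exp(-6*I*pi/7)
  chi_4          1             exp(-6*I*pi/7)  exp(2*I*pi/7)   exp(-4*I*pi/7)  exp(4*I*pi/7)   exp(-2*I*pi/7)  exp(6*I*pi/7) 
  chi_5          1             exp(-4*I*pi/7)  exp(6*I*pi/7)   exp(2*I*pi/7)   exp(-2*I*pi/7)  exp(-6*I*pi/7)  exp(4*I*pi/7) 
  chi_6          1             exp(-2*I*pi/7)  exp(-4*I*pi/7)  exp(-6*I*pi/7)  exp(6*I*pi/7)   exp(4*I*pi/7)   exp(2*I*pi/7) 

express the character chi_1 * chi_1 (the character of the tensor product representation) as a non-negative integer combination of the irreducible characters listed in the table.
chi_1 tensor chi_1 = chi_2 (all other irreducibles have multiplicity 0).

Derivation: The character of a tensor product is the pointwise product (chi_1 * chi_1)(C) = chi_1(C) * chi_1(C):
  {0}: (1)*(1), {1}: (exp(2*I*pi/7))*(exp(2*I*pi/7)), {2}: (exp(4*I*pi/7))*(exp(4*I*pi/7)), {3}: (exp(6*I*pi/7))*(exp(6*I*pi/7)), {4}: (exp(-6*I*pi/7))*(exp(-6*I*pi/7)), {5}: (exp(-4*I*pi/7))*(exp(-4*I*pi/7)), {6}: (exp(-2*I*pi/7))*(exp(-2*I*pi/7))
so (chi_1 * chi_1) takes values
  {0} -> 1, {1} -> exp(4*I*pi/7), {2} -> exp(-6*I*pi/7), {3} -> exp(-2*I*pi/7), {4} -> exp(2*I*pi/7), {5} -> exp(6*I*pi/7), {6} -> exp(-4*I*pi/7).
Now take the inner product of this character with each irreducible chi from the table, <chi_1*chi_1, chi> = (1/7) sum_C |C| (chi_1*chi_1)(C) conj(chi(C)):
  <chi_1*chi_1, chi_0> = (1/7)[1*(1)*conj(1) + 1*(exp(4*I*pi/7))*conj(1) + 1*(exp(-6*I*pi/7))*conj(1) + 1*(exp(-2*I*pi/7))*conj(1) + 1*(exp(2*I*pi/7))*conj(1) + 1*(exp(6*I*pi/7))*conj(1) + 1*(exp(-4*I*pi/7))*conj(1)]
      = (1/7)[(1) + (exp(4*I*pi/7)) + (exp(-6*I*pi/7)) + (exp(-2*I*pi/7)) + (exp(2*I*pi/7)) + (exp(6*I*pi/7)) + (exp(-4*I*pi/7))] = 0/7 = 0
  <chi_1*chi_1, chi_1> = (1/7)[1*(1)*conj(1) + 1*(exp(4*I*pi/7))*conj(exp(2*I*pi/7)) + 1*(exp(-6*I*pi/7))*conj(exp(4*I*pi/7)) + 1*(exp(-2*I*pi/7))*conj(exp(6*I*pi/7)) + 1*(exp(2*I*pi/7))*conj(exp(-6*I*pi/7)) + 1*(exp(6*I*pi/7))*conj(exp(-4*I*pi/7)) + 1*(exp(-4*I*pi/7))*conj(exp(-2*I*pi/7))]
      = (1/7)[(1) + (exp(2*I*pi/7)) + (exp(4*I*pi/7)) + (exp(6*I*pi/7)) + (exp(-6*I*pi/7)) + (exp(-4*I*pi/7)) + (exp(-2*I*pi/7))] = 0/7 = 0
  <chi_1*chi_1, chi_2> = (1/7)[1*(1)*conj(1) + 1*(exp(4*I*pi/7))*conj(exp(4*I*pi/7)) + 1*(exp(-6*I*pi/7))*conj(exp(-6*I*pi/7)) + 1*(exp(-2*I*pi/7))*conj(exp(-2*I*pi/7)) + 1*(exp(2*I*pi/7))*conj(exp(2*I*pi/7)) + 1*(exp(6*I*pi/7))*conj(exp(6*I*pi/7)) + 1*(exp(-4*I*pi/7))*conj(exp(-4*I*pi/7))]
      = (1/7)[(1) + (1) + (1) + (1) + (1) + (1) + (1)] = 7/7 = 1
  <chi_1*chi_1, chi_3> = (1/7)[1*(1)*conj(1) + 1*(exp(4*I*pi/7))*conj(exp(6*I*pi/7)) + 1*(exp(-6*I*pi/7))*conj(exp(-2*I*pi/7)) + 1*(exp(-2*I*pi/7))*conj(exp(4*I*pi/7)) + 1*(exp(2*I*pi/7))*conj(exp(-4*I*pi/7)) + 1*(exp(6*I*pi/7))*conj(exp(2*I*pi/7)) + 1*(exp(-4*I*pi/7))*conj(exp(-6*I*pi/7))]
      = (1/7)[(1) + (exp(-2*I*pi/7)) + (exp(-4*I*pi/7)) + (exp(-6*I*pi/7)) + (exp(6*I*pi/7)) + (exp(4*I*pi/7)) + (exp(2*I*pi/7))] = 0/7 = 0
  <chi_1*chi_1, chi_4> = (1/7)[1*(1)*conj(1) + 1*(exp(4*I*pi/7))*conj(exp(-6*I*pi/7)) + 1*(exp(-6*I*pi/7))*conj(exp(2*I*pi/7)) + 1*(exp(-2*I*pi/7))*conj(exp(-4*I*pi/7)) + 1*(exp(2*I*pi/7))*conj(exp(4*I*pi/7)) + 1*(exp(6*I*pi/7))*conj(exp(-2*I*pi/7)) + 1*(exp(-4*I*pi/7))*conj(exp(6*I*pi/7))]
      = (1/7)[(1) + (exp(-4*I*pi/7)) + (exp(6*I*pi/7)) + (exp(2*I*pi/7)) + (exp(-2*I*pi/7)) + (exp(-6*I*pi/7)) + (exp(4*I*pi/7))] = 0/7 = 0
  <chi_1*chi_1, chi_5> = (1/7)[1*(1)*conj(1) + 1*(exp(4*I*pi/7))*conj(exp(-4*I*pi/7)) + 1*(exp(-6*I*pi/7))*conj(exp(6*I*pi/7)) + 1*(exp(-2*I*pi/7))*conj(exp(2*I*pi/7)) + 1*(exp(2*I*pi/7))*conj(exp(-2*I*pi/7)) + 1*(exp(6*I*pi/7))*conj(exp(-6*I*pi/7)) + 1*(exp(-4*I*pi/7))*conj(exp(4*I*pi/7))]
      = (1/7)[(1) + (exp(-6*I*pi/7)) + (exp(2*I*pi/7)) + (exp(-4*I*pi/7)) + (exp(4*I*pi/7)) + (exp(-2*I*pi/7)) + (exp(6*I*pi/7))] = 0/7 = 0
  <chi_1*chi_1, chi_6> = (1/7)[1*(1)*conj(1) + 1*(exp(4*I*pi/7))*conj(exp(-2*I*pi/7)) + 1*(exp(-6*I*pi/7))*conj(exp(-4*I*pi/7)) + 1*(exp(-2*I*pi/7))*conj(exp(-6*I*pi/7)) + 1*(exp(2*I*pi/7))*conj(exp(6*I*pi/7)) + 1*(exp(6*I*pi/7))*conj(exp(4*I*pi/7)) + 1*(exp(-4*I*pi/7))*conj(exp(2*I*pi/7))]
      = (1/7)[(1) + (exp(6*I*pi/7)) + (exp(-2*I*pi/7)) + (exp(4*I*pi/7)) + (exp(-4*I*pi/7)) + (exp(2*I*pi/7)) + (exp(-6*I*pi/7))] = 0/7 = 0
(Exp terms are combined using exp(i*s)*conj(exp(i*t)) = exp(i*(s-t)), and sums of them are collapsed using the identity that for every m > 1 the m distinct m-th roots of unity sum to 0, e.g. 1 + exp(2*I*pi/3) + exp(-2*I*pi/3) = 0.)
Hence the multiplicities are chi_2: 1. Dimension check: dim(chi_1)*dim(chi_1) = 1*1 = 1 and sum (mult * dim) = 1*1 = 1.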